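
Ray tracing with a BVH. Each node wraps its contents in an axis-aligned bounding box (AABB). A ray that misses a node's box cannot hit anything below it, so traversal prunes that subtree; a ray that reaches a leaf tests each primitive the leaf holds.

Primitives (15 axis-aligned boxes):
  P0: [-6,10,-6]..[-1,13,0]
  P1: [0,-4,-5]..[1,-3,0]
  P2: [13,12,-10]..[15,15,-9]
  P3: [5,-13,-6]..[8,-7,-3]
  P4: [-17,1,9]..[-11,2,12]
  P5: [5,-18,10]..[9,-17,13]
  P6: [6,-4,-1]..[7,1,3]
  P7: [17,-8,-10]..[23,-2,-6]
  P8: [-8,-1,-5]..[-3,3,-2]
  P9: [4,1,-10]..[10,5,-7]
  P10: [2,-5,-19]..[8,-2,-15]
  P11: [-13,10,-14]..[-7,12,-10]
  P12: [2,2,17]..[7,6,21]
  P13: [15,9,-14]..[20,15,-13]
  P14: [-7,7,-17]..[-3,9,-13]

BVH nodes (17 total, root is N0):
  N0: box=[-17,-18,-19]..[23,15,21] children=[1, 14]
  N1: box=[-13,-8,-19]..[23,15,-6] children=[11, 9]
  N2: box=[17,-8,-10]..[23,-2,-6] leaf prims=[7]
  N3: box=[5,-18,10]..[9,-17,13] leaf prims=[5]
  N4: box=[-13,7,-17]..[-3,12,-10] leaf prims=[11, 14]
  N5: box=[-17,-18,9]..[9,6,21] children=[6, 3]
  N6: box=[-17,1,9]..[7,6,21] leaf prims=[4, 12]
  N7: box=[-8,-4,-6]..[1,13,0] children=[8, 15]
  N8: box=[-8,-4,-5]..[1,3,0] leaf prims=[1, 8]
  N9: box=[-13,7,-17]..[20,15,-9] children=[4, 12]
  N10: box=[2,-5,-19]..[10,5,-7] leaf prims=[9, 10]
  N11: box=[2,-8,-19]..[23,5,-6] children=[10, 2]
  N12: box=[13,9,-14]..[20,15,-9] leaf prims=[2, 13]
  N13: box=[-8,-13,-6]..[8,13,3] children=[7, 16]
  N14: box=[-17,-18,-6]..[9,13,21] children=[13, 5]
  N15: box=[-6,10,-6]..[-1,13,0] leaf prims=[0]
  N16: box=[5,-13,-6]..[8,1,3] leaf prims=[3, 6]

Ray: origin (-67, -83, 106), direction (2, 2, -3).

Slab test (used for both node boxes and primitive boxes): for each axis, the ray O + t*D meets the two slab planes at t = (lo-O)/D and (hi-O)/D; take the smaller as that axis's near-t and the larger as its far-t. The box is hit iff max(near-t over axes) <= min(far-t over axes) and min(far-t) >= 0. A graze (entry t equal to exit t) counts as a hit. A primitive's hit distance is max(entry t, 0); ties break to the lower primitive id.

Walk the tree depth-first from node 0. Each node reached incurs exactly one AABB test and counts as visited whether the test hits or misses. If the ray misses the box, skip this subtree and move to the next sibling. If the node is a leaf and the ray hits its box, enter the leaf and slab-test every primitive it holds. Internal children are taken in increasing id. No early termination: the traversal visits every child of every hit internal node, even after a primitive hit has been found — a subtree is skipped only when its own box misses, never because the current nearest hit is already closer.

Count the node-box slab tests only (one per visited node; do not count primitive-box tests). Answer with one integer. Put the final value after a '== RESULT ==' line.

Traverse from the root:
N0 x:[25,45] y:[65/2,49] z:[85/3,125/3] -> hit [65/2,125/3], descend [1, 14]
  N1 x:[27,45] y:[75/2,49] z:[112/3,125/3] -> hit [75/2,125/3], descend [9, 11]
    N9 x:[27,87/2] y:[45,49] z:[115/3,41] -> miss, prune
    N11 x:[69/2,45] y:[75/2,44] z:[112/3,125/3] -> hit [75/2,125/3], descend [2, 10]
      N2 x:[42,45] y:[75/2,81/2] z:[112/3,116/3] -> miss, prune
      N10 x:[69/2,77/2] y:[39,44] z:[113/3,125/3] -> miss, prune
  N14 x:[25,38] y:[65/2,48] z:[85/3,112/3] -> hit [65/2,112/3], descend [5, 13]
    N5 x:[25,38] y:[65/2,89/2] z:[85/3,97/3] -> miss, prune
    N13 x:[59/2,75/2] y:[35,48] z:[103/3,112/3] -> hit [35,112/3], descend [7, 16]
      N7 x:[59/2,34] y:[79/2,48] z:[106/3,112/3] -> miss, prune
      N16 x:[36,75/2] y:[35,42] z:[103/3,112/3] -> hit [36,112/3] leaf, test {P3@t=109/3, P6(miss)}

Visited [0, 1, 9, 11, 2, 10, 14, 5, 13, 7, 16]. Tests: 11 box, 1 leaf. Nearest: P3.

== RESULT ==
11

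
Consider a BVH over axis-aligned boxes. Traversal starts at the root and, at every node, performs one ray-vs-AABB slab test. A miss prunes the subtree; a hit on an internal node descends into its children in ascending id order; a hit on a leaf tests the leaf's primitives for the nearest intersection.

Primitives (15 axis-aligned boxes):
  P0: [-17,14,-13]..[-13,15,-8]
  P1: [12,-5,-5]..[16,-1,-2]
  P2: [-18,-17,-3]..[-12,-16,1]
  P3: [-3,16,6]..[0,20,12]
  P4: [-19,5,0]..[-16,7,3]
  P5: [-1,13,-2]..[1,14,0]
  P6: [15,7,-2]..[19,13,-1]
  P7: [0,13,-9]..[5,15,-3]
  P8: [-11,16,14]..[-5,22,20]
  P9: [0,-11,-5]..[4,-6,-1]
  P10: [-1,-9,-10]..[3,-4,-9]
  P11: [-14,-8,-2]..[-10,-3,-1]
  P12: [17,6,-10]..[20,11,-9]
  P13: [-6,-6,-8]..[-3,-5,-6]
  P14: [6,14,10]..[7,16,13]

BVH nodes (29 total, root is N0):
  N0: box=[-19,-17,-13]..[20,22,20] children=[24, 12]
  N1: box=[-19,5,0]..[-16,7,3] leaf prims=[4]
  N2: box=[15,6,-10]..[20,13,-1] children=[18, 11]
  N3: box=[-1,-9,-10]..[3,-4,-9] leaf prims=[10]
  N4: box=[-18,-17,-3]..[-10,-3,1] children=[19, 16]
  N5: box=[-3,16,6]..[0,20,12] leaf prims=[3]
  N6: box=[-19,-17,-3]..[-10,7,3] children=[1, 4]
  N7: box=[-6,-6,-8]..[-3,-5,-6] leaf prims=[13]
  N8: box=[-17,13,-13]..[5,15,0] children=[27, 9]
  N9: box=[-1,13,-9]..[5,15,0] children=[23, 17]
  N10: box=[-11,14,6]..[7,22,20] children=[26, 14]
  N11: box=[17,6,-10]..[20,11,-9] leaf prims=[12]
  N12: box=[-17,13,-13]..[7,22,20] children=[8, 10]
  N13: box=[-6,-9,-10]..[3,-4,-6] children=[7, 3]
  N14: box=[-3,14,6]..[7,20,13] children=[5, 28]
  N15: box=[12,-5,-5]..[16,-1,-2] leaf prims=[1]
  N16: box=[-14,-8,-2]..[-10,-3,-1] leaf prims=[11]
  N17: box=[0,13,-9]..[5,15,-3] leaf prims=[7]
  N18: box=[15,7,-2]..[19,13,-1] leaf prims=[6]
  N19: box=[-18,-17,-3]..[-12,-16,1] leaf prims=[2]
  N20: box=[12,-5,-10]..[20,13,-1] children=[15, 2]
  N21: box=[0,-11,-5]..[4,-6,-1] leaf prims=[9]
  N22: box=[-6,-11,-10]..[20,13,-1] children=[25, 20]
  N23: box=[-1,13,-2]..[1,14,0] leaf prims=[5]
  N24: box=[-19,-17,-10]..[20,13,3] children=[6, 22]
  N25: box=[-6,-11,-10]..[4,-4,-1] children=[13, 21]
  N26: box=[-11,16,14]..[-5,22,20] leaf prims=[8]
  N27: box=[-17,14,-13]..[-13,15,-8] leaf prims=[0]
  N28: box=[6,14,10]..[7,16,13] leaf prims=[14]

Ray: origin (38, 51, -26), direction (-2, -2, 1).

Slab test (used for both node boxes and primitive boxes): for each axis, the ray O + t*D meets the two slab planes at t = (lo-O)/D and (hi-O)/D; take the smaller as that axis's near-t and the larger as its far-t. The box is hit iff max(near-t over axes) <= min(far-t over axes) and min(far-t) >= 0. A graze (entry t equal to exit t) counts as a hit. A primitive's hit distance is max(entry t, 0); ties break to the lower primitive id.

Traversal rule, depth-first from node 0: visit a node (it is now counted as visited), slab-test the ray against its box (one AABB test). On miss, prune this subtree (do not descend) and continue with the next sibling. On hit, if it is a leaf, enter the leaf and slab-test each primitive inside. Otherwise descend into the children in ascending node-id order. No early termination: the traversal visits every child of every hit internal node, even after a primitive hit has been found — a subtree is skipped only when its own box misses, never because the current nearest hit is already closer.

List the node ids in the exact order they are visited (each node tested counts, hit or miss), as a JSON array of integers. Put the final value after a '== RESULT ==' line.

Traverse from the root:
N0 x:[9,57/2] y:[29/2,34] z:[13,46] -> hit [29/2,57/2], descend [12, 24]
  N12 x:[31/2,55/2] y:[29/2,19] z:[13,46] -> hit [31/2,19], descend [8, 10]
    N8 x:[33/2,55/2] y:[18,19] z:[13,26] -> hit [18,19], descend [9, 27]
      N9 x:[33/2,39/2] y:[18,19] z:[17,26] -> hit [18,19], descend [17, 23]
        N17 x:[33/2,19] y:[18,19] z:[17,23] -> hit [18,19] leaf, test {P7@t=18}
        N23 x:[37/2,39/2] y:[37/2,19] z:[24,26] -> miss, prune
      N27 x:[51/2,55/2] y:[18,37/2] z:[13,18] -> miss, prune
    N10 x:[31/2,49/2] y:[29/2,37/2] z:[32,46] -> miss, prune
  N24 x:[9,57/2] y:[19,34] z:[16,29] -> hit [19,57/2], descend [6, 22]
    N6 x:[24,57/2] y:[22,34] z:[23,29] -> hit [24,57/2], descend [1, 4]
      N1 x:[27,57/2] y:[22,23] z:[26,29] -> miss, prune
      N4 x:[24,28] y:[27,34] z:[23,27] -> hit [27,27], descend [16, 19]
        N16 x:[24,26] y:[27,59/2] z:[24,25] -> miss, prune
        N19 x:[25,28] y:[67/2,34] z:[23,27] -> miss, prune
    N22 x:[9,22] y:[19,31] z:[16,25] -> hit [19,22], descend [20, 25]
      N20 x:[9,13] y:[19,28] z:[16,25] -> miss, prune
      N25 x:[17,22] y:[55/2,31] z:[16,25] -> miss, prune

17 AABB tests over nodes [0, 12, 8, 9, 17, 23, 27, 10, 24, 6, 1, 4, 16, 19, 22, 20, 25]; 1 leaf entered; closest P7.

== RESULT ==
[0, 12, 8, 9, 17, 23, 27, 10, 24, 6, 1, 4, 16, 19, 22, 20, 25]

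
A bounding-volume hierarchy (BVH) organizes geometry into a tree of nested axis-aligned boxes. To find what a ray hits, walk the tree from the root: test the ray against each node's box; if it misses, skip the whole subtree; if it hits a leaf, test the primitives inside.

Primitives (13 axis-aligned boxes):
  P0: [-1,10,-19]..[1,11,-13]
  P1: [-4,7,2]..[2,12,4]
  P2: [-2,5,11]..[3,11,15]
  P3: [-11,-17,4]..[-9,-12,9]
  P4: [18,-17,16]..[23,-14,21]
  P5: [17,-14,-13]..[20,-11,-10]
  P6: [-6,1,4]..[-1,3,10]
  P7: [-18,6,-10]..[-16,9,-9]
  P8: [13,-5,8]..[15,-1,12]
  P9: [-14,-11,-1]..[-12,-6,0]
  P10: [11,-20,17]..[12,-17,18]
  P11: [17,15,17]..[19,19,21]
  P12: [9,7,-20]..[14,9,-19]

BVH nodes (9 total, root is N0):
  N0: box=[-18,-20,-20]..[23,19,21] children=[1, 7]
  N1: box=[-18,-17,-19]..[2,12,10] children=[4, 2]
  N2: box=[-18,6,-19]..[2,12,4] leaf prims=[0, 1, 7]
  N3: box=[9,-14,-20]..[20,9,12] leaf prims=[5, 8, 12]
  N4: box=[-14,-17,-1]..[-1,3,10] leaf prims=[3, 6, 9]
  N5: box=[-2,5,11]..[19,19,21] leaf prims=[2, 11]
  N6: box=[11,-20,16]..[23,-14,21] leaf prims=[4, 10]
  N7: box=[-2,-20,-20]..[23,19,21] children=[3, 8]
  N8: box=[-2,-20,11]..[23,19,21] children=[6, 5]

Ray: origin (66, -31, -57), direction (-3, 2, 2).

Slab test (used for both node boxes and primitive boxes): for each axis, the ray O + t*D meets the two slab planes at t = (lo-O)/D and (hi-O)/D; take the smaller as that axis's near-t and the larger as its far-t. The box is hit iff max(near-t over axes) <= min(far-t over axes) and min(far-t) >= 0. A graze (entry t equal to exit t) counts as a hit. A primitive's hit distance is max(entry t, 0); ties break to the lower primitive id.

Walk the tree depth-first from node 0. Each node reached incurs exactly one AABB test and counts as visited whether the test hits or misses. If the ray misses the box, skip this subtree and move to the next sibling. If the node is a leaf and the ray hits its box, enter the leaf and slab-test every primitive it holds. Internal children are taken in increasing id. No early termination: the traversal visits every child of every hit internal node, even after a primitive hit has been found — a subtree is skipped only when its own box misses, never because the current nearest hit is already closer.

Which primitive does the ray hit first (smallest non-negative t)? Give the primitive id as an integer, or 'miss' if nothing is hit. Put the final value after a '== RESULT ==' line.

Traverse from the root:
N0 x:[43/3,28] y:[11/2,25] z:[37/2,39] -> hit [37/2,25], descend [1, 7]
  N1 x:[64/3,28] y:[7,43/2] z:[19,67/2] -> hit [64/3,43/2], descend [2, 4]
    N2 x:[64/3,28] y:[37/2,43/2] z:[19,61/2] -> hit [64/3,43/2] leaf, test {P0(miss), P1(miss), P7(miss)}
    N4 x:[67/3,80/3] y:[7,17] z:[28,67/2] -> miss, prune
  N7 x:[43/3,68/3] y:[11/2,25] z:[37/2,39] -> hit [37/2,68/3], descend [3, 8]
    N3 x:[46/3,19] y:[17/2,20] z:[37/2,69/2] -> hit [37/2,19] leaf, test {P5(miss), P8(miss), P12@t=19}
    N8 x:[43/3,68/3] y:[11/2,25] z:[34,39] -> miss, prune

order=[0, 1, 2, 4, 7, 3, 8]  |boxes|=7  |leaves|=2  hit=P12

== RESULT ==
12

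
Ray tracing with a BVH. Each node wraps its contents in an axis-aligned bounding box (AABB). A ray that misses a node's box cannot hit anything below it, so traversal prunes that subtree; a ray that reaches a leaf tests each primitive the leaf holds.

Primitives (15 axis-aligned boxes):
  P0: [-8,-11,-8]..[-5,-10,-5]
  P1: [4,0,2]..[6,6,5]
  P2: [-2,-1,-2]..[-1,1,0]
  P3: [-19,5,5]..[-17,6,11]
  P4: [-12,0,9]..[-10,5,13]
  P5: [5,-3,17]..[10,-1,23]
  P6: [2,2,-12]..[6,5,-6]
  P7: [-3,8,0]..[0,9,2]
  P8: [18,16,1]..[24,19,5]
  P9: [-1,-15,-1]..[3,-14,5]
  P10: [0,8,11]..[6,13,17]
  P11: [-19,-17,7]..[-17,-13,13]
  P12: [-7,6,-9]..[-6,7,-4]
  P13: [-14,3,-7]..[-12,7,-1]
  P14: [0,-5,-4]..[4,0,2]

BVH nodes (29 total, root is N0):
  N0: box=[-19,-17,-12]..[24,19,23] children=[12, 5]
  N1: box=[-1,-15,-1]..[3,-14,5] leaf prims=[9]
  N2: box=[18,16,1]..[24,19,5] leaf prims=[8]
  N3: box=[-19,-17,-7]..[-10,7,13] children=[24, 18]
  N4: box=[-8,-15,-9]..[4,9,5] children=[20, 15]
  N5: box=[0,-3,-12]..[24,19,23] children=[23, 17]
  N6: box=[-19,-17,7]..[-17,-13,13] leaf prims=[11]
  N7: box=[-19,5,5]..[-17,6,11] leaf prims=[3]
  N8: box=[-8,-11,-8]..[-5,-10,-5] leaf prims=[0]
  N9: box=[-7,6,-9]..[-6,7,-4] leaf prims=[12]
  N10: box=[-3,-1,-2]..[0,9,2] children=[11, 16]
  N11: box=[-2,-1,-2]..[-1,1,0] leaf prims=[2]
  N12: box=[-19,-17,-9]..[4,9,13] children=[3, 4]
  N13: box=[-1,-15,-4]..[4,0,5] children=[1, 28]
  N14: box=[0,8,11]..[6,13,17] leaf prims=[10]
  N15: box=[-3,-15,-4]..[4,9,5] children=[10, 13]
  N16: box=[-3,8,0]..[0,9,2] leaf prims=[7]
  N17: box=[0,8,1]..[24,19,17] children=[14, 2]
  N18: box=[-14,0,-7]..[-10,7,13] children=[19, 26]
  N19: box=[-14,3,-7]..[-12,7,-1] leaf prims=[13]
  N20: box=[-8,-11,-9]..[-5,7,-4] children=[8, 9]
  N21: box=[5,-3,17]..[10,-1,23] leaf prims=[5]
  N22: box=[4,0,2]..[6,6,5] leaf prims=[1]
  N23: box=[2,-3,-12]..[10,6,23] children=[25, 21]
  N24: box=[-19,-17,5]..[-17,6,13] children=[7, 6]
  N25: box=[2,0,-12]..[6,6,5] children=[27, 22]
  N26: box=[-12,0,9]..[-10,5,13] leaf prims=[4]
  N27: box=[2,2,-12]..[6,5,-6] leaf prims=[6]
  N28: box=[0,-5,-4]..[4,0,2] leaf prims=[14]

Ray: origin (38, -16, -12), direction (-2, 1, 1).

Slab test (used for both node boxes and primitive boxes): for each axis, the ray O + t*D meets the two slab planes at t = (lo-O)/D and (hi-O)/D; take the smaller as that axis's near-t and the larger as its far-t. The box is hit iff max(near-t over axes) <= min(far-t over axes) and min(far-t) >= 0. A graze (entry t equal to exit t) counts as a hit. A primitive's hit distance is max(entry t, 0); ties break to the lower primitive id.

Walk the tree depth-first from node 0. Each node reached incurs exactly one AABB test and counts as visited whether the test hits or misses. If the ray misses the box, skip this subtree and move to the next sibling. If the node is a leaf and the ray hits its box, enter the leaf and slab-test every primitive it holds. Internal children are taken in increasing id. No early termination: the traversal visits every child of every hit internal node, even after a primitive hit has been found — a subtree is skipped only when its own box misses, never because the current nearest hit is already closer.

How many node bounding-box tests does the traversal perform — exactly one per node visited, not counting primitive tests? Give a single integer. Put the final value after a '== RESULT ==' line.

Walk:
N0 x:[7,57/2] y:[-1,35] z:[0,35] -> hit [7,57/2], descend [5, 12]
  N5 x:[7,19] y:[13,35] z:[0,35] -> hit [13,19], descend [17, 23]
    N17 x:[7,19] y:[24,35] z:[13,29] -> miss, prune
    N23 x:[14,18] y:[13,22] z:[0,35] -> hit [14,18], descend [21, 25]
      N21 x:[14,33/2] y:[13,15] z:[29,35] -> miss, prune
      N25 x:[16,18] y:[16,22] z:[0,17] -> hit [16,17], descend [22, 27]
        N22 x:[16,17] y:[16,22] z:[14,17] -> hit [16,17] leaf, test {P1@t=16}
        N27 x:[16,18] y:[18,21] z:[0,6] -> miss, prune
  N12 x:[17,57/2] y:[-1,25] z:[3,25] -> hit [17,25], descend [3, 4]
    N3 x:[24,57/2] y:[-1,23] z:[5,25] -> miss, prune
    N4 x:[17,23] y:[1,25] z:[3,17] -> hit [17,17], descend [15, 20]
      N15 x:[17,41/2] y:[1,25] z:[8,17] -> hit [17,17], descend [10, 13]
        N10 x:[19,41/2] y:[15,25] z:[10,14] -> miss, prune
        N13 x:[17,39/2] y:[1,16] z:[8,17] -> miss, prune
      N20 x:[43/2,23] y:[5,23] z:[3,8] -> miss, prune

15 AABB tests over nodes [0, 5, 17, 23, 21, 25, 22, 27, 12, 3, 4, 15, 10, 13, 20]; 1 leaf entered; closest P1.

== RESULT ==
15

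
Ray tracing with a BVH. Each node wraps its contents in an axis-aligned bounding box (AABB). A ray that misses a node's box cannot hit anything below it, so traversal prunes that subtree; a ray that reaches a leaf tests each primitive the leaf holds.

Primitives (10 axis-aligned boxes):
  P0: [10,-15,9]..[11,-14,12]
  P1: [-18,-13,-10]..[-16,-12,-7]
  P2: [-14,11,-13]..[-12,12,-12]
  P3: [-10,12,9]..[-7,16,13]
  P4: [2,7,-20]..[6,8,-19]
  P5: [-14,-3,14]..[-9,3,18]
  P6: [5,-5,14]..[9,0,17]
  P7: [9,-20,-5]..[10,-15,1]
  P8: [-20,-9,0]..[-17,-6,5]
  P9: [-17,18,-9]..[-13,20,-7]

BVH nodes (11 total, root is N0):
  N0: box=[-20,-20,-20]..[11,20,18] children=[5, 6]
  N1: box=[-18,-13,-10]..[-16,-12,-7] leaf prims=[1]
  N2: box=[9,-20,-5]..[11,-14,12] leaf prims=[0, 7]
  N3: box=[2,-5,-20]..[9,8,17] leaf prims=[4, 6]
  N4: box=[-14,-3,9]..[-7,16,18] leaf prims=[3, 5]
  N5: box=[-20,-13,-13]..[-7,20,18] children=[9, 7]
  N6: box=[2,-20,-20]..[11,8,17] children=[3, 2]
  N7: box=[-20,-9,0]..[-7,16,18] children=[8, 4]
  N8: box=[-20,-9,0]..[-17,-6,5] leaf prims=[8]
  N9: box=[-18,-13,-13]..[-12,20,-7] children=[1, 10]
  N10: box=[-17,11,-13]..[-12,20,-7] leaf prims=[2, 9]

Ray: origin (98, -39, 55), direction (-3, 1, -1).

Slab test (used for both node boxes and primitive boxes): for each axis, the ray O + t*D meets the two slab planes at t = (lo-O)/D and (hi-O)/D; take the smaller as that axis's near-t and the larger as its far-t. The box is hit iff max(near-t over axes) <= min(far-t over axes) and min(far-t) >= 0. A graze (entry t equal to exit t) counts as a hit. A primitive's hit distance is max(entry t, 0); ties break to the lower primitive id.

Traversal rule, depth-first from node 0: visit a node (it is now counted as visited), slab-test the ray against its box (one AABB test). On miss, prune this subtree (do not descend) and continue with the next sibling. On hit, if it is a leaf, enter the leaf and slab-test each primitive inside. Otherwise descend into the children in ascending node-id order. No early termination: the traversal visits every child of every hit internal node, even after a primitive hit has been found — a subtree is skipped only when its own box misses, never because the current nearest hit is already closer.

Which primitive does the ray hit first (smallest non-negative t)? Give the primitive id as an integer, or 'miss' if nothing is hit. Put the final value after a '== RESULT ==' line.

Trace the traversal:
N0 x:[29,118/3] y:[19,59] z:[37,75] -> hit [37,118/3], descend [5, 6]
  N5 x:[35,118/3] y:[26,59] z:[37,68] -> hit [37,118/3], descend [7, 9]
    N7 x:[35,118/3] y:[30,55] z:[37,55] -> hit [37,118/3], descend [4, 8]
      N4 x:[35,112/3] y:[36,55] z:[37,46] -> hit [37,112/3] leaf, test {P3(miss), P5@t=37}
      N8 x:[115/3,118/3] y:[30,33] z:[50,55] -> miss, prune
    N9 x:[110/3,116/3] y:[26,59] z:[62,68] -> miss, prune
  N6 x:[29,32] y:[19,47] z:[38,75] -> miss, prune

Summary -> nodes [0, 5, 7, 4, 8, 9, 6]; box-tests=7; leaf-entries=1; first=P5

== RESULT ==
5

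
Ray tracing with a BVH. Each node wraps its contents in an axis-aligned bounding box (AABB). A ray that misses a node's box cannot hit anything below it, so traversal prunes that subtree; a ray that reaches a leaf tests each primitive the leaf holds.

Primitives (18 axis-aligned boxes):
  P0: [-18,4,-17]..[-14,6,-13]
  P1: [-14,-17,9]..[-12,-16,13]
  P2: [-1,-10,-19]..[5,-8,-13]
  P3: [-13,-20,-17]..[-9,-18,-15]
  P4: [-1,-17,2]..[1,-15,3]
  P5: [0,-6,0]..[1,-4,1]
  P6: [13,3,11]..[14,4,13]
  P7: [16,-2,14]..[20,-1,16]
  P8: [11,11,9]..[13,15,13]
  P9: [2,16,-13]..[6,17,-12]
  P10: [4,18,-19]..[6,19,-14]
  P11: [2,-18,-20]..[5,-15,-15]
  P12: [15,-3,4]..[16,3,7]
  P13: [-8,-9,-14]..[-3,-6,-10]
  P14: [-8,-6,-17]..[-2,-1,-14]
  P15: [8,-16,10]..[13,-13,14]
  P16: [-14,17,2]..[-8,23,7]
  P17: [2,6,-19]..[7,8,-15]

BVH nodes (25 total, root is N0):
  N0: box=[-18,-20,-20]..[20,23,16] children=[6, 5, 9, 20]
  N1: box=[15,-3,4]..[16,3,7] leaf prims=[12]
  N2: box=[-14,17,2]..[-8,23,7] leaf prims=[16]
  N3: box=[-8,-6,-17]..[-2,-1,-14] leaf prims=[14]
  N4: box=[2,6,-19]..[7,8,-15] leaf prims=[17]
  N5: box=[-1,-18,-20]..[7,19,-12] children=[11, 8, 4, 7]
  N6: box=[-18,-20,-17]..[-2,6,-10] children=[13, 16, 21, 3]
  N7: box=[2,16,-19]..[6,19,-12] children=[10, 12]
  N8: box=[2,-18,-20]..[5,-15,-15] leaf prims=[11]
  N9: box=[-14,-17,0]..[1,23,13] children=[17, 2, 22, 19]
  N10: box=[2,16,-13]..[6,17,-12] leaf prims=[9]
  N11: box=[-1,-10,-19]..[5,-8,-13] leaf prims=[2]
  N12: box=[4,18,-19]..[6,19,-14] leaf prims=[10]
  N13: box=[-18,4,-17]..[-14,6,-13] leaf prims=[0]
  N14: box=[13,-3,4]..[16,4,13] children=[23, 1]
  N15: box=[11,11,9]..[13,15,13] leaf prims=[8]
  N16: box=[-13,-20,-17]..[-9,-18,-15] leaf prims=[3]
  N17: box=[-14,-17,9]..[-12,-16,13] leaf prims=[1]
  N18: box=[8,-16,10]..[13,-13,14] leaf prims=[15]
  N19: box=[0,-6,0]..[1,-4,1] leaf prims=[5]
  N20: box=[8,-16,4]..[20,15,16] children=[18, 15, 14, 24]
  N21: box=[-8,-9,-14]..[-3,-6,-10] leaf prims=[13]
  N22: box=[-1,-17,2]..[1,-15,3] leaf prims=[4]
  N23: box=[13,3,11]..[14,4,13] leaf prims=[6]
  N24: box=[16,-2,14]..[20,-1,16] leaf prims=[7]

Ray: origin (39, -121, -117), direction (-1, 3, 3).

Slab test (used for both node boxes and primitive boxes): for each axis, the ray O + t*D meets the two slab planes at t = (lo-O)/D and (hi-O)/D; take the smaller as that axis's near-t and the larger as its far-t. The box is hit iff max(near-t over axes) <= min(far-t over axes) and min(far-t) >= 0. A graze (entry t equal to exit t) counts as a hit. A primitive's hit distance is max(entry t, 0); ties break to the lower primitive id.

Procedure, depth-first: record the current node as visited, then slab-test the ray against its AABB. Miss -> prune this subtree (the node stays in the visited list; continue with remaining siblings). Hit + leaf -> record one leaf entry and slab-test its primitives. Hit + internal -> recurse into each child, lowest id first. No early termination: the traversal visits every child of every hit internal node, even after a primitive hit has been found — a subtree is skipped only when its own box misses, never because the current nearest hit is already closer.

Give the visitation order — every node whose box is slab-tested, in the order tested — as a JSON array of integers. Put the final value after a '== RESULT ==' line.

Traverse from the root:
N0 x:[19,57] y:[101/3,48] z:[97/3,133/3] -> hit [101/3,133/3], descend [5, 6, 9, 20]
  N5 x:[32,40] y:[103/3,140/3] z:[97/3,35] -> hit [103/3,35], descend [4, 7, 8, 11]
    N4 x:[32,37] y:[127/3,43] z:[98/3,34] -> miss, prune
    N7 x:[33,37] y:[137/3,140/3] z:[98/3,35] -> miss, prune
    N8 x:[34,37] y:[103/3,106/3] z:[97/3,34] -> miss, prune
    N11 x:[34,40] y:[37,113/3] z:[98/3,104/3] -> miss, prune
  N6 x:[41,57] y:[101/3,127/3] z:[100/3,107/3] -> miss, prune
  N9 x:[38,53] y:[104/3,48] z:[39,130/3] -> hit [39,130/3], descend [2, 17, 19, 22]
    N2 x:[47,53] y:[46,48] z:[119/3,124/3] -> miss, prune
    N17 x:[51,53] y:[104/3,35] z:[42,130/3] -> miss, prune
    N19 x:[38,39] y:[115/3,39] z:[39,118/3] -> hit [39,39] leaf, test {P5@t=39}
    N22 x:[38,40] y:[104/3,106/3] z:[119/3,40] -> miss, prune
  N20 x:[19,31] y:[35,136/3] z:[121/3,133/3] -> miss, prune

Summary -> nodes [0, 5, 4, 7, 8, 11, 6, 9, 2, 17, 19, 22, 20]; box-tests=13; leaf-entries=1; first=P5

== RESULT ==
[0, 5, 4, 7, 8, 11, 6, 9, 2, 17, 19, 22, 20]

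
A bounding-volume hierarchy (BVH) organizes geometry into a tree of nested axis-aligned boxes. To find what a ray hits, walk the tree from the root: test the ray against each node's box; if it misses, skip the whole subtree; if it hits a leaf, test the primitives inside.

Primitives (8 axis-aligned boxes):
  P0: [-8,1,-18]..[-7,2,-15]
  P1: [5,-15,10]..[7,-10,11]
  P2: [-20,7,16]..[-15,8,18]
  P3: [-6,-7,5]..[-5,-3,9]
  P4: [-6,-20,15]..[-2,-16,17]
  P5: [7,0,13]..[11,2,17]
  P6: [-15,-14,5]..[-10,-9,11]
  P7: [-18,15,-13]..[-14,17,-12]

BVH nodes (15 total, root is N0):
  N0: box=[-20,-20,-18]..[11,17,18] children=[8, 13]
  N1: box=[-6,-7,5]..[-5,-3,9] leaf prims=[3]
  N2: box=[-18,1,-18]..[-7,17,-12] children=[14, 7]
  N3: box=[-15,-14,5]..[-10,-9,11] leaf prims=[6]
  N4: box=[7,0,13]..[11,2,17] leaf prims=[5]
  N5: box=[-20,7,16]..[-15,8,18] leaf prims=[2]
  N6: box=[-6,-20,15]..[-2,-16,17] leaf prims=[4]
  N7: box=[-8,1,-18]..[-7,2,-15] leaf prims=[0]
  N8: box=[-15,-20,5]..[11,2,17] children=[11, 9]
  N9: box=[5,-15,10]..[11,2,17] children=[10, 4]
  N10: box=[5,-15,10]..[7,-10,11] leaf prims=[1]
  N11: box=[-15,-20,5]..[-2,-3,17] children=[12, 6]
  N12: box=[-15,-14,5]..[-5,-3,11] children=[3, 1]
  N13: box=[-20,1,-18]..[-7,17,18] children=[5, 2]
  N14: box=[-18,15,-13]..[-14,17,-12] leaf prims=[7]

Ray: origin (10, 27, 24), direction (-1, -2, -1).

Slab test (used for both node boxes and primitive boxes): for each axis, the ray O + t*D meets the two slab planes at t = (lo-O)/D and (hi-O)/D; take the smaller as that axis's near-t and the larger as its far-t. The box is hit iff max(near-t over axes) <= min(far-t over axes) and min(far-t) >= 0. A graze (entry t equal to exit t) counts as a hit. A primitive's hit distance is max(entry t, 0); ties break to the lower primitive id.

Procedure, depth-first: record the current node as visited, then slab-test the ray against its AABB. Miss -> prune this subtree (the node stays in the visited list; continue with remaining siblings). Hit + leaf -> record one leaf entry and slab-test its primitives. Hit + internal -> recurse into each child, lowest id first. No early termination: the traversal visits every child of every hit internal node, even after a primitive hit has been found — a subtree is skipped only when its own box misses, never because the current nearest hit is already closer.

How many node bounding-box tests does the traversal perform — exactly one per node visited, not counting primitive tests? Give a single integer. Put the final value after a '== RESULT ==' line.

Trace the traversal:
N0 x:[-1,30] y:[5,47/2] z:[6,42] -> hit [6,47/2], descend [8, 13]
  N8 x:[-1,25] y:[25/2,47/2] z:[7,19] -> hit [25/2,19], descend [9, 11]
    N9 x:[-1,5] y:[25/2,21] z:[7,14] -> miss, prune
    N11 x:[12,25] y:[15,47/2] z:[7,19] -> hit [15,19], descend [6, 12]
      N6 x:[12,16] y:[43/2,47/2] z:[7,9] -> miss, prune
      N12 x:[15,25] y:[15,41/2] z:[13,19] -> hit [15,19], descend [1, 3]
        N1 x:[15,16] y:[15,17] z:[15,19] -> hit [15,16] leaf, test {P3@t=15}
        N3 x:[20,25] y:[18,41/2] z:[13,19] -> miss, prune
  N13 x:[17,30] y:[5,13] z:[6,42] -> miss, prune

9 AABB tests over nodes [0, 8, 9, 11, 6, 12, 1, 3, 13]; 1 leaf entered; closest P3.

== RESULT ==
9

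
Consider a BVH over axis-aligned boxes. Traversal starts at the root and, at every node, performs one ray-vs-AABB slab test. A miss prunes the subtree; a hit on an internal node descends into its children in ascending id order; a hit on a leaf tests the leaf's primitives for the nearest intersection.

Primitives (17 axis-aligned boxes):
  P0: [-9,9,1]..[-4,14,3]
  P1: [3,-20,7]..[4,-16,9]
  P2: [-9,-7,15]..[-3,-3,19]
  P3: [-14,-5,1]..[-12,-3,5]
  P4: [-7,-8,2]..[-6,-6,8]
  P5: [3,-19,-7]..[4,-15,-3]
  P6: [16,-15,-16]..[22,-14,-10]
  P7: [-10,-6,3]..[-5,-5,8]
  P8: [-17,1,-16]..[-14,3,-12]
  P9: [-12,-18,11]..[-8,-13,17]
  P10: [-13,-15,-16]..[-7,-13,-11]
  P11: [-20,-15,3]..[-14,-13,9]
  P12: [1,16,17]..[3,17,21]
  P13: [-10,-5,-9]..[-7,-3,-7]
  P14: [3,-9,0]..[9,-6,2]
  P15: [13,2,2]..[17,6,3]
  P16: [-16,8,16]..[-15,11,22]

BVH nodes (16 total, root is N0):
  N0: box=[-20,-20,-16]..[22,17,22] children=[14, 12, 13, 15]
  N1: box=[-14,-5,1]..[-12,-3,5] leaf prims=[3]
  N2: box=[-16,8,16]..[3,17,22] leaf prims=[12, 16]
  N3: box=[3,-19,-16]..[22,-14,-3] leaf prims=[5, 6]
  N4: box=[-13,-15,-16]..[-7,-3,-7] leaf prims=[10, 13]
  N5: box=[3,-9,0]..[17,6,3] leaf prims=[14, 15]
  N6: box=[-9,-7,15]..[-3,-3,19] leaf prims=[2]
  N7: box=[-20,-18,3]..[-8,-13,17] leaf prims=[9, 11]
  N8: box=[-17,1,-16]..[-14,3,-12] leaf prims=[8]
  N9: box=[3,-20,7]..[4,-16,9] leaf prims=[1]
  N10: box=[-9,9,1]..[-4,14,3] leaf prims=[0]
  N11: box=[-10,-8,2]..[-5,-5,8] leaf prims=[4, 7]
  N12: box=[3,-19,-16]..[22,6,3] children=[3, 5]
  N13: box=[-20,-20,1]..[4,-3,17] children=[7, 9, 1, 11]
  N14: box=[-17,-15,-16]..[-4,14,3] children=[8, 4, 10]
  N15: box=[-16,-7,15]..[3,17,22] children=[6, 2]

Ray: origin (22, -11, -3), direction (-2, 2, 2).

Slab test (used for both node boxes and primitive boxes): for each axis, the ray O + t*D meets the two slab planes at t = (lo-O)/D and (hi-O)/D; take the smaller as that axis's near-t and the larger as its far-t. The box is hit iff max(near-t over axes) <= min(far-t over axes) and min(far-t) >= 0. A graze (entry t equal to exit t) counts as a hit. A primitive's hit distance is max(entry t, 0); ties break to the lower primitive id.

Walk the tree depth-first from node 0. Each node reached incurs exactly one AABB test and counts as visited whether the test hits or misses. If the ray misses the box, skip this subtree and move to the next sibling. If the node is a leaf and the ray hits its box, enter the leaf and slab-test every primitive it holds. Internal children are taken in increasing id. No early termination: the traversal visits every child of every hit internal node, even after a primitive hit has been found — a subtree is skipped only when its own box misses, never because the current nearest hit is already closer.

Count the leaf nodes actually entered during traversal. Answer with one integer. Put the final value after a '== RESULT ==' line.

Trace the traversal:
N0 x:[0,21] y:[-9/2,14] z:[-13/2,25/2] -> hit [0,25/2], descend [12, 13, 14, 15]
  N12 x:[0,19/2] y:[-4,17/2] z:[-13/2,3] -> hit [0,3], descend [3, 5]
    N3 x:[0,19/2] y:[-4,-3/2] z:[-13/2,0] -> miss, prune
    N5 x:[5/2,19/2] y:[1,17/2] z:[3/2,3] -> hit [5/2,3] leaf, test {P14(miss), P15(miss)}
  N13 x:[9,21] y:[-9/2,4] z:[2,10] -> miss, prune
  N14 x:[13,39/2] y:[-2,25/2] z:[-13/2,3] -> miss, prune
  N15 x:[19/2,19] y:[2,14] z:[9,25/2] -> hit [19/2,25/2], descend [2, 6]
    N2 x:[19/2,19] y:[19/2,14] z:[19/2,25/2] -> hit [19/2,25/2] leaf, test {P12(miss), P16(miss)}
    N6 x:[25/2,31/2] y:[2,4] z:[9,11] -> miss, prune

Summary -> nodes [0, 12, 3, 5, 13, 14, 15, 2, 6]; box-tests=9; leaf-entries=2; first=miss

== RESULT ==
2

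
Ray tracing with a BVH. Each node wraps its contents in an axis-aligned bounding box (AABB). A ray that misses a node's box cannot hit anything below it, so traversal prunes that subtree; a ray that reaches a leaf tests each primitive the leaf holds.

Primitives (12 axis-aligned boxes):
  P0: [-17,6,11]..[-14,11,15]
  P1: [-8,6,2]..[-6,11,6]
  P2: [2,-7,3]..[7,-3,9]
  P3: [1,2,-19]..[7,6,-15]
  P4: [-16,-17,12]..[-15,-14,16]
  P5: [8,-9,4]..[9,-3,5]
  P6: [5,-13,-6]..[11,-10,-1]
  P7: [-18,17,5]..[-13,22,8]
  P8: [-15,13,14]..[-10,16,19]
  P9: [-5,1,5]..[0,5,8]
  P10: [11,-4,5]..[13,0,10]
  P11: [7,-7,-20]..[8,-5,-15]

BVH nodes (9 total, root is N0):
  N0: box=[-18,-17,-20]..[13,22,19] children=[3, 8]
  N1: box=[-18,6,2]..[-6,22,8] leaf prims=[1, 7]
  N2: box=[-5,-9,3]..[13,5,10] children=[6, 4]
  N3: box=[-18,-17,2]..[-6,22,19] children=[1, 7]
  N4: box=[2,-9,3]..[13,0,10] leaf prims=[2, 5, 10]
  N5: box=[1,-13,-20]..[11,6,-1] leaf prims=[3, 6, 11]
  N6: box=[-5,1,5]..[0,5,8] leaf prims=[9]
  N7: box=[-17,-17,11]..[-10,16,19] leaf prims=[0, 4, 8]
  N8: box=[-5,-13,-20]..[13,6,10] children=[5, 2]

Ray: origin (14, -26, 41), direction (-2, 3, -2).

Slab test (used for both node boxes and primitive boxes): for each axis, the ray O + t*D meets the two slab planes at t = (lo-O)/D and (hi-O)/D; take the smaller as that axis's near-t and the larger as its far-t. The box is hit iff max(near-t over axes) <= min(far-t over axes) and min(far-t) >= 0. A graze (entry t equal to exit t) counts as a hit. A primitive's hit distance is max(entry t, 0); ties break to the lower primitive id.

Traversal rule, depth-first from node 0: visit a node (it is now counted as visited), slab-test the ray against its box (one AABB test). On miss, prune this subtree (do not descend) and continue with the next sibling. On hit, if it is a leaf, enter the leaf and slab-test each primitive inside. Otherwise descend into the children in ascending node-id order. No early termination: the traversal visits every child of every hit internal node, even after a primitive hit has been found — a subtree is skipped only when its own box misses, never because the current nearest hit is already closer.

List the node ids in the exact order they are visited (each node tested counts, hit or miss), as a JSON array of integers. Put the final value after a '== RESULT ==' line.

Trace the traversal:
N0 x:[1/2,16] y:[3,16] z:[11,61/2] -> hit [11,16], descend [3, 8]
  N3 x:[10,16] y:[3,16] z:[11,39/2] -> hit [11,16], descend [1, 7]
    N1 x:[10,16] y:[32/3,16] z:[33/2,39/2] -> miss, prune
    N7 x:[12,31/2] y:[3,14] z:[11,15] -> hit [12,14] leaf, test {P0(miss), P4(miss), P8@t=13}
  N8 x:[1/2,19/2] y:[13/3,32/3] z:[31/2,61/2] -> miss, prune

Summary -> nodes [0, 3, 1, 7, 8]; box-tests=5; leaf-entries=1; first=P8

== RESULT ==
[0, 3, 1, 7, 8]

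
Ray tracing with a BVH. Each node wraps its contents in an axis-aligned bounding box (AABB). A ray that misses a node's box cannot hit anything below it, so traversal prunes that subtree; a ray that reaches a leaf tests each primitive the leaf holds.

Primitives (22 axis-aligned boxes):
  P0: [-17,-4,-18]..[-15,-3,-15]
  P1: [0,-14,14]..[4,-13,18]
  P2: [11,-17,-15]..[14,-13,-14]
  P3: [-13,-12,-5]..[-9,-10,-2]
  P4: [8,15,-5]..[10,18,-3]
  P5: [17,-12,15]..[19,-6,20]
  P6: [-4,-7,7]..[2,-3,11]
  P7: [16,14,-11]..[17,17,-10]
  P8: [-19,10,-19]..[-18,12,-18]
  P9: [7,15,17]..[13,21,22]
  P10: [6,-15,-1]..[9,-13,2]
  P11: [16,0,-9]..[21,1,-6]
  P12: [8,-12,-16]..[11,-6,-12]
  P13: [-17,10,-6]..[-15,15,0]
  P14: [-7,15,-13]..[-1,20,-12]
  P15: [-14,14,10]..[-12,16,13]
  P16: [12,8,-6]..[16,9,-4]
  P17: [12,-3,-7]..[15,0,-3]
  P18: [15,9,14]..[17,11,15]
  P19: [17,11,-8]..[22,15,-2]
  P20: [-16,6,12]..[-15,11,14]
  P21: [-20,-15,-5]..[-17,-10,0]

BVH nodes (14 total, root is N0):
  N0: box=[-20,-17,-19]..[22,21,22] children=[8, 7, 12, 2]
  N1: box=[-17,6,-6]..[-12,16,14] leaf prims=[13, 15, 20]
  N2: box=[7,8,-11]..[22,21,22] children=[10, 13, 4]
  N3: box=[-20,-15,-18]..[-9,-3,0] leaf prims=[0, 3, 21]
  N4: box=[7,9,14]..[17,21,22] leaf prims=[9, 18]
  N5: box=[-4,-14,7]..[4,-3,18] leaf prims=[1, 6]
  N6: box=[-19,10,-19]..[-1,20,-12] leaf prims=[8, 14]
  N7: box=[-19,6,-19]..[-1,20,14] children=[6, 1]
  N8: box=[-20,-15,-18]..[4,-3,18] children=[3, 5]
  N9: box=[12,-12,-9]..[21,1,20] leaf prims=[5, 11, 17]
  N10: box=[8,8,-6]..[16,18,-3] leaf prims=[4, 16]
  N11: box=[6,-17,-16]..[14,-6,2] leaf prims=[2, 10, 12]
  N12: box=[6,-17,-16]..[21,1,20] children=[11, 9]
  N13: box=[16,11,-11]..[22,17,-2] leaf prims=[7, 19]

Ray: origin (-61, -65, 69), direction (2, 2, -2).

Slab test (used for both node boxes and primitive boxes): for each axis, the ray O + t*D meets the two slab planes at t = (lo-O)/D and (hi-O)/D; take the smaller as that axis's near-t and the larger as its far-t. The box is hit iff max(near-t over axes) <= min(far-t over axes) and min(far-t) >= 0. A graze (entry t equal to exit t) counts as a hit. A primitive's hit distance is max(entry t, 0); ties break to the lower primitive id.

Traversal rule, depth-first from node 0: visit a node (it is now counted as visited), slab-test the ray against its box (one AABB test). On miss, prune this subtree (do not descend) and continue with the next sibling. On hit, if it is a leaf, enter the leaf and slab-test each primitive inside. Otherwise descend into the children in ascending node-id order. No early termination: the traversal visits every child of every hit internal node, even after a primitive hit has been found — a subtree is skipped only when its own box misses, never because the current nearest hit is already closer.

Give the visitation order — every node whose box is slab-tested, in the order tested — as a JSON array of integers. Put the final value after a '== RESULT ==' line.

Walk:
N0 x:[41/2,83/2] y:[24,43] z:[47/2,44] -> hit [24,83/2], descend [2, 7, 8, 12]
  N2 x:[34,83/2] y:[73/2,43] z:[47/2,40] -> hit [73/2,40], descend [4, 10, 13]
    N4 x:[34,39] y:[37,43] z:[47/2,55/2] -> miss, prune
    N10 x:[69/2,77/2] y:[73/2,83/2] z:[36,75/2] -> hit [73/2,75/2] leaf, test {P4(miss), P16@t=73/2}
    N13 x:[77/2,83/2] y:[38,41] z:[71/2,40] -> hit [77/2,40] leaf, test {P7(miss), P19(miss)}
  N7 x:[21,30] y:[71/2,85/2] z:[55/2,44] -> miss, prune
  N8 x:[41/2,65/2] y:[25,31] z:[51/2,87/2] -> hit [51/2,31], descend [3, 5]
    N3 x:[41/2,26] y:[25,31] z:[69/2,87/2] -> miss, prune
    N5 x:[57/2,65/2] y:[51/2,31] z:[51/2,31] -> hit [57/2,31] leaf, test {P1(miss), P6@t=29}
  N12 x:[67/2,41] y:[24,33] z:[49/2,85/2] -> miss, prune

order=[0, 2, 4, 10, 13, 7, 8, 3, 5, 12]  |boxes|=10  |leaves|=3  hit=P6

== RESULT ==
[0, 2, 4, 10, 13, 7, 8, 3, 5, 12]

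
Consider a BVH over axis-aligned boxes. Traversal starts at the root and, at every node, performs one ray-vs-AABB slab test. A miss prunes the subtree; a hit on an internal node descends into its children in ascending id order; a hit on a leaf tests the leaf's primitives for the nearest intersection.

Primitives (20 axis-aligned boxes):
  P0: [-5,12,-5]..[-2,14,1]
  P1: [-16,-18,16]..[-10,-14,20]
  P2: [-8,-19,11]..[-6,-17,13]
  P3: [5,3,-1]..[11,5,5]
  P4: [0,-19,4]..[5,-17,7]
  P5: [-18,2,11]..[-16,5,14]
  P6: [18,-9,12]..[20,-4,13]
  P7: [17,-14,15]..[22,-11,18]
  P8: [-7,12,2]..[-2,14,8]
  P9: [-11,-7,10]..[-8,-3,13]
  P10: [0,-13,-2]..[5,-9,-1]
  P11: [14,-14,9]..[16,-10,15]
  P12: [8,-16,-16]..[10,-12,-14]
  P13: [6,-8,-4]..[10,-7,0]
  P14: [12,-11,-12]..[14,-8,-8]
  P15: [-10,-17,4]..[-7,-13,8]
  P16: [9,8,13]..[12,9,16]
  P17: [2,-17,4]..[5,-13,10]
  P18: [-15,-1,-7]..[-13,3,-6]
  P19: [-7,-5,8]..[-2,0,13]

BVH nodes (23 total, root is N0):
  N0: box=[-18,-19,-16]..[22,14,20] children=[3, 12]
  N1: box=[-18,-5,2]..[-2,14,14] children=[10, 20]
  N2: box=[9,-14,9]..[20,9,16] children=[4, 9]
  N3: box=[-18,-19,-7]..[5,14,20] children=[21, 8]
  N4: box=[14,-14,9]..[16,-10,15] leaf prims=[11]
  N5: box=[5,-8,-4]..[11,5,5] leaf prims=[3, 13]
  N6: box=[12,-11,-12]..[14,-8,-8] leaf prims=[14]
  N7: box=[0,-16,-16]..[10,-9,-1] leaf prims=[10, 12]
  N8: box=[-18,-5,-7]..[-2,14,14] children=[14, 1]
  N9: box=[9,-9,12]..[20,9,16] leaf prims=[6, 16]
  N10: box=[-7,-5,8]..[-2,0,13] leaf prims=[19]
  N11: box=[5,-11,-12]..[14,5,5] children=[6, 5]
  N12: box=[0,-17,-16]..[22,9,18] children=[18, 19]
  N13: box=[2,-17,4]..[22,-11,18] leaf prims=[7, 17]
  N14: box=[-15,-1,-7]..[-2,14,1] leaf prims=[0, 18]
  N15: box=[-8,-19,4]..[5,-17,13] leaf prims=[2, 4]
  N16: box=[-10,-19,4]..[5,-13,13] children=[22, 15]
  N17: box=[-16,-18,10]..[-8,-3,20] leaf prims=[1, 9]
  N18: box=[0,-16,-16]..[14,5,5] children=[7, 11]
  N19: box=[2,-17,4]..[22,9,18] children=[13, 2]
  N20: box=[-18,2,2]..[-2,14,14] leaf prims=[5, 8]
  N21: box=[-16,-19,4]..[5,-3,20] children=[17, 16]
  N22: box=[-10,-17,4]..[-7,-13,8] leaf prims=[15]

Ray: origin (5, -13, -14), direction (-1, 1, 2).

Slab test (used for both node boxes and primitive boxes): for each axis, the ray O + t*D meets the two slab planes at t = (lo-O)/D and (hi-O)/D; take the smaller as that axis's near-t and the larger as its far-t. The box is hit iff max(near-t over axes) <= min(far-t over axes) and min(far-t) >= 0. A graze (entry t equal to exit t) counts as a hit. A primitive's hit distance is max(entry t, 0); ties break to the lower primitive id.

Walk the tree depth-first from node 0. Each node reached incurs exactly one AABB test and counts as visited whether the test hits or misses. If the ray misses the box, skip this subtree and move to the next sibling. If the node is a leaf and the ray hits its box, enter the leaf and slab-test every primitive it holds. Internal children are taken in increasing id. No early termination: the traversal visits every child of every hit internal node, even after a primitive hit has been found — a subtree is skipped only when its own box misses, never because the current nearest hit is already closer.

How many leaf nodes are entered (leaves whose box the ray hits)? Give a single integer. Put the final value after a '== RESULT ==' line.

Trace the traversal:
N0 x:[-17,23] y:[-6,27] z:[-1,17] -> hit [-1,17], descend [3, 12]
  N3 x:[0,23] y:[-6,27] z:[7/2,17] -> hit [7/2,17], descend [8, 21]
    N8 x:[7,23] y:[8,27] z:[7/2,14] -> hit [8,14], descend [1, 14]
      N1 x:[7,23] y:[8,27] z:[8,14] -> hit [8,14], descend [10, 20]
        N10 x:[7,12] y:[8,13] z:[11,27/2] -> hit [11,12] leaf, test {P19@t=11}
        N20 x:[7,23] y:[15,27] z:[8,14] -> miss, prune
      N14 x:[7,20] y:[12,27] z:[7/2,15/2] -> miss, prune
    N21 x:[0,21] y:[-6,10] z:[9,17] -> hit [9,10], descend [16, 17]
      N16 x:[0,15] y:[-6,0] z:[9,27/2] -> miss, prune
      N17 x:[13,21] y:[-5,10] z:[12,17] -> miss, prune
  N12 x:[-17,5] y:[-4,22] z:[-1,16] -> hit [-1,5], descend [18, 19]
    N18 x:[-9,5] y:[-3,18] z:[-1,19/2] -> hit [-1,5], descend [7, 11]
      N7 x:[-5,5] y:[-3,4] z:[-1,13/2] -> hit [-1,4] leaf, test {P10(miss), P12(miss)}
      N11 x:[-9,0] y:[2,18] z:[1,19/2] -> miss, prune
    N19 x:[-17,3] y:[-4,22] z:[9,16] -> miss, prune

15 AABB tests over nodes [0, 3, 8, 1, 10, 20, 14, 21, 16, 17, 12, 18, 7, 11, 19]; 2 leaves entered; closest P19.

== RESULT ==
2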